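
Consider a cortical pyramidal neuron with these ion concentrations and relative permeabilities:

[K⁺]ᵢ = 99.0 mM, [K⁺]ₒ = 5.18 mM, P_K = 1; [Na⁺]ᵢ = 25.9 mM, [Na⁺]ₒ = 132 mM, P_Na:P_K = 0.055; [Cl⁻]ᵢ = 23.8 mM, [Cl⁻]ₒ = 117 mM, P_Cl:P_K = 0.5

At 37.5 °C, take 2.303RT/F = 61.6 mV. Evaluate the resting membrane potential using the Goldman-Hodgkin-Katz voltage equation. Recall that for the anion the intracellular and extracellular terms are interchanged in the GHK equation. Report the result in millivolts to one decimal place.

-50.2 mV

Vm = 61.6 · log₁₀[(Σ P·[cation]ₒ + Σ P·[anion]ᵢ) / (Σ P·[cation]ᵢ + Σ P·[anion]ₒ)]
Numerator = 1×5.18 + 0.055×132 + 0.5×23.8 = 24.34
Denominator = 1×99.0 + 0.055×25.9 + 0.5×117 = 158.9
Vm = 61.6 · log₁₀(0.15315) = 61.6 × (-0.8149) = -50.20 mV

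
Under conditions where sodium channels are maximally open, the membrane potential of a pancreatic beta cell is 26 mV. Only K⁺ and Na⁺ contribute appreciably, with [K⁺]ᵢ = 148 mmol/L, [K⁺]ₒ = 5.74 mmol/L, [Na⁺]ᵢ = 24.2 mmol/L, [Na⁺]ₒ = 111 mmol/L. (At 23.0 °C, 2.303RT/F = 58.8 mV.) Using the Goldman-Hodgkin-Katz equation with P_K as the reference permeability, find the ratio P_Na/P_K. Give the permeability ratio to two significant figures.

Let α = P_Na/P_K. GHK: Vm = 58.8·log₁₀[(Kₒ + α·Naₒ)/(Kᵢ + α·Naᵢ)].
10^(Vm/58.8) = 10^(26.0/58.8) = 2.7681
So 2.7681·(Kᵢ + α·Naᵢ) = Kₒ + α·Naₒ → α = (2.7681·148.0 − 5.74) / (111.0 − 2.7681·24.2)
α = (409.7 − 5.74) / (111.0 − 66.99) = 403.9/44.01 = 9.178

9.2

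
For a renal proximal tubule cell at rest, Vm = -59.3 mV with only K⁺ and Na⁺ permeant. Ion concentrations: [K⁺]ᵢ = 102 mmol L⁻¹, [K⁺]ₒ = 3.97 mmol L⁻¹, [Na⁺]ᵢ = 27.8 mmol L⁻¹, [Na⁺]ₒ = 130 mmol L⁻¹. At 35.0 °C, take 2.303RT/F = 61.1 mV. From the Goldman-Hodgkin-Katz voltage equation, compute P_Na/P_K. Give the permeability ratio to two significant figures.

0.055

Let α = P_Na/P_K. GHK: Vm = 61.1·log₁₀[(Kₒ + α·Naₒ)/(Kᵢ + α·Naᵢ)].
10^(Vm/61.1) = 10^(-59.3/61.1) = 0.10702
So 0.10702·(Kᵢ + α·Naᵢ) = Kₒ + α·Naₒ → α = (0.10702·102.0 − 3.97) / (130.0 − 0.10702·27.8)
α = (10.92 − 3.97) / (130.0 − 2.975) = 6.946/127 = 0.05468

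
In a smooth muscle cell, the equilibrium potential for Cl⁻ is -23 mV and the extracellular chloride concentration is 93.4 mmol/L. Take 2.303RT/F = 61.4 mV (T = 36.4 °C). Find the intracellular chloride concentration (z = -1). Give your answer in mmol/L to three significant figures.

Nernst: E = (61.4/-1) · log₁₀([out]/[in]), so log₁₀([out]/[in]) = -23.0 × -1 / 61.4 = 0.3746.
[out]/[in] = 10^(0.3746) = 2.369.
[in] = 93.4 / 2.369 = 39.42 mmol/L.

39.4 mmol/L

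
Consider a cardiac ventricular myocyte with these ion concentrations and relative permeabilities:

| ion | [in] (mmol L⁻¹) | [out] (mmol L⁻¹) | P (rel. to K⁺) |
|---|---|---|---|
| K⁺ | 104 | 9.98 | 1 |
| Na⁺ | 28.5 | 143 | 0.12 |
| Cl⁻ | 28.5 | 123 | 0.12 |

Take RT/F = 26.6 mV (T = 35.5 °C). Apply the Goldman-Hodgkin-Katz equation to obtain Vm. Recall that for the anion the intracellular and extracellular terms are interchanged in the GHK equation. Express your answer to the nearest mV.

-37 mV

Vm = 26.6 · ln[(Σ P·[cation]ₒ + Σ P·[anion]ᵢ) / (Σ P·[cation]ᵢ + Σ P·[anion]ₒ)]
Numerator = 1×9.98 + 0.12×143 + 0.12×28.5 = 30.56
Denominator = 1×104 + 0.12×28.5 + 0.12×123 = 122.2
Vm = 26.6 · ln(0.25012) = 26.6 × (-1.3858) = -36.86 mV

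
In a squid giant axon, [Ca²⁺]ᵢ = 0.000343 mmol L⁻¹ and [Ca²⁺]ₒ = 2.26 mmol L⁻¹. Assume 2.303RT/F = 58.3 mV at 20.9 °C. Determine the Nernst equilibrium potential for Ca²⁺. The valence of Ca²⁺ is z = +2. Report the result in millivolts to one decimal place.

111.3 mV

E = (58.3/z) · log₁₀([Ca²⁺]_out/[Ca²⁺]_in) with z = +2.
= (58.3/2) · log₁₀(2.26/0.000343) = 29.15 · log₁₀(6589)
= 29.15 · (3.8188) = 111.32 mV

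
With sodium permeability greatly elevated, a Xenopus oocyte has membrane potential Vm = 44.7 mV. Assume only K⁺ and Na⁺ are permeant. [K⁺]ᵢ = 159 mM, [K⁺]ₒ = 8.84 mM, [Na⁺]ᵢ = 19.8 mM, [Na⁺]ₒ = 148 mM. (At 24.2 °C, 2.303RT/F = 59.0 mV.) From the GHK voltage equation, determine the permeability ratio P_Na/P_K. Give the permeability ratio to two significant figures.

Let α = P_Na/P_K. GHK: Vm = 59.0·log₁₀[(Kₒ + α·Naₒ)/(Kᵢ + α·Naᵢ)].
10^(Vm/59.0) = 10^(44.7/59.0) = 5.723
So 5.723·(Kᵢ + α·Naᵢ) = Kₒ + α·Naₒ → α = (5.723·159.0 − 8.84) / (148.0 − 5.723·19.8)
α = (910 − 8.84) / (148.0 − 113.3) = 901.1/34.68 = 25.98

26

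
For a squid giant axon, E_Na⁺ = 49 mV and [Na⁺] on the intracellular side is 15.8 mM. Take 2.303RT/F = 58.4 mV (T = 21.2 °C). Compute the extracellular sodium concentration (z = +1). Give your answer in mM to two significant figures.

Nernst: E = (58.4/1) · log₁₀([out]/[in]), so log₁₀([out]/[in]) = 49.0 × 1 / 58.4 = 0.8390.
[out]/[in] = 10^(0.8390) = 6.903.
[out] = 6.903 × 15.8 = 109.1 mM.

110 mM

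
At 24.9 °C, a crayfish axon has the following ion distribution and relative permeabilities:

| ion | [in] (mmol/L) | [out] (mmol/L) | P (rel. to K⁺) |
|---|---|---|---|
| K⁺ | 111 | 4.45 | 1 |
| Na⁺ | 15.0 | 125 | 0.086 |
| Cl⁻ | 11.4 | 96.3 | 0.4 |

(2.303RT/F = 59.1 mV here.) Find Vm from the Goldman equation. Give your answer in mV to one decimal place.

-52.2 mV

Vm = 59.1 · log₁₀[(Σ P·[cation]ₒ + Σ P·[anion]ᵢ) / (Σ P·[cation]ᵢ + Σ P·[anion]ₒ)]
Numerator = 1×4.45 + 0.086×125 + 0.4×11.4 = 19.76
Denominator = 1×111 + 0.086×15.0 + 0.4×96.3 = 150.8
Vm = 59.1 · log₁₀(0.13103) = 59.1 × (-0.8826) = -52.16 mV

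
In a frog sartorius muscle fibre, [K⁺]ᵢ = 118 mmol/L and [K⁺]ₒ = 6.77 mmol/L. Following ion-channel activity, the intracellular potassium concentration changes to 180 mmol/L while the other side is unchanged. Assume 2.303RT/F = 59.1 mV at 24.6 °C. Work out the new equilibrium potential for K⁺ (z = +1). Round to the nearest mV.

-84 mV

After the shift: [K⁺]_out = 6.77, [K⁺]_in = 180 mmol/L.
E_new = (59.1/1)·log₁₀(6.77/180) = 59.10 · (-1.4247) = -84.20 mV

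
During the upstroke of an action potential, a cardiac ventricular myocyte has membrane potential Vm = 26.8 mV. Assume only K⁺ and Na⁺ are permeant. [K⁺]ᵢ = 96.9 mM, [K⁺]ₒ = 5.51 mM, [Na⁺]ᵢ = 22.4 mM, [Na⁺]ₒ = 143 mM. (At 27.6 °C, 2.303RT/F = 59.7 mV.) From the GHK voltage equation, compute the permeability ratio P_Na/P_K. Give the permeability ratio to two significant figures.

3.3

Let α = P_Na/P_K. GHK: Vm = 59.7·log₁₀[(Kₒ + α·Naₒ)/(Kᵢ + α·Naᵢ)].
10^(Vm/59.7) = 10^(26.8/59.7) = 2.8113
So 2.8113·(Kᵢ + α·Naᵢ) = Kₒ + α·Naₒ → α = (2.8113·96.9 − 5.51) / (143.0 − 2.8113·22.4)
α = (272.4 − 5.51) / (143.0 − 62.97) = 266.9/80.03 = 3.335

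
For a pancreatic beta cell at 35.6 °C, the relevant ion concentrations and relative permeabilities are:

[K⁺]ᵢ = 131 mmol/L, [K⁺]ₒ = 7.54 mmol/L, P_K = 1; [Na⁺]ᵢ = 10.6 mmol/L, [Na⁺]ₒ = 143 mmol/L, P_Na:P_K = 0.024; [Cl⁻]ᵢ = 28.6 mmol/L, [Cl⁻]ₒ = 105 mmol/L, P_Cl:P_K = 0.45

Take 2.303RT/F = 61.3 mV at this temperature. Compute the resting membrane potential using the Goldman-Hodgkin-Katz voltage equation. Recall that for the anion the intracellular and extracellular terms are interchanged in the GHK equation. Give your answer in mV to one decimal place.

Vm = 61.3 · log₁₀[(Σ P·[cation]ₒ + Σ P·[anion]ᵢ) / (Σ P·[cation]ᵢ + Σ P·[anion]ₒ)]
Numerator = 1×7.54 + 0.024×143 + 0.45×28.6 = 23.84
Denominator = 1×131 + 0.024×10.6 + 0.45×105 = 178.5
Vm = 61.3 · log₁₀(0.13357) = 61.3 × (-0.8743) = -53.59 mV

-53.6 mV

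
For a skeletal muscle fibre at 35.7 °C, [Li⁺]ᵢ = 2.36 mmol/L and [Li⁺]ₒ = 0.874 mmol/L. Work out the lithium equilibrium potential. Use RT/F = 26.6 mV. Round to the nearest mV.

E = (26.6/z) · ln([Li⁺]_out/[Li⁺]_in) with z = +1.
= (26.6/1) · ln(0.874/2.36) = 26.60 · ln(0.3703)
= 26.60 · (-0.9933) = -26.42 mV

-26 mV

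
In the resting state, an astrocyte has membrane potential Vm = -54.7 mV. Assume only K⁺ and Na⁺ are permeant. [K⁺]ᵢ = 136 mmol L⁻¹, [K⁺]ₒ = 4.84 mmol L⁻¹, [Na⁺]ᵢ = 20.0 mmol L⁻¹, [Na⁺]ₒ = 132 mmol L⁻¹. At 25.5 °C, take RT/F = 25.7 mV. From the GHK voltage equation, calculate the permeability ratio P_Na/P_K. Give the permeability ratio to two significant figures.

0.088

Let α = P_Na/P_K. GHK: Vm = 25.7·ln[(Kₒ + α·Naₒ)/(Kᵢ + α·Naᵢ)].
e^(Vm/25.7) = e^(-54.7/25.7) = 0.11903
So 0.11903·(Kᵢ + α·Naᵢ) = Kₒ + α·Naₒ → α = (0.11903·136.0 − 4.84) / (132.0 − 0.11903·20.0)
α = (16.19 − 4.84) / (132.0 − 2.381) = 11.35/129.6 = 0.08755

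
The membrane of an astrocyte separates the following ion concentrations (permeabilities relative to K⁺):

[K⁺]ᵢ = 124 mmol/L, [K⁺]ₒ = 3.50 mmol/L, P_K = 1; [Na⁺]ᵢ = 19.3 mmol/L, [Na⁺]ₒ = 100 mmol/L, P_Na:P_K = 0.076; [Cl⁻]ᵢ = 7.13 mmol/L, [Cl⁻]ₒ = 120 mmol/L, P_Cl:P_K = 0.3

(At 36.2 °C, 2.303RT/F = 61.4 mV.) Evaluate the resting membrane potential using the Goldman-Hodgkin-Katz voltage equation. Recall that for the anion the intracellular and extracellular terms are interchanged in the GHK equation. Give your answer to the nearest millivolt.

Vm = 61.4 · log₁₀[(Σ P·[cation]ₒ + Σ P·[anion]ᵢ) / (Σ P·[cation]ᵢ + Σ P·[anion]ₒ)]
Numerator = 1×3.50 + 0.076×100 + 0.3×7.13 = 13.24
Denominator = 1×124 + 0.076×19.3 + 0.3×120 = 161.5
Vm = 61.4 · log₁₀(0.081992) = 61.4 × (-1.0862) = -66.69 mV

-67 mV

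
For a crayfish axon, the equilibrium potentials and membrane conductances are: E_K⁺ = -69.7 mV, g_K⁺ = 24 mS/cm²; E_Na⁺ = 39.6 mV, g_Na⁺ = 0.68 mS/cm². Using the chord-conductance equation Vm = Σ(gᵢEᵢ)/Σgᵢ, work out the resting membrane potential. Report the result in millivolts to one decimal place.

Σ gᵢEᵢ = 24·(-69.7) + 0.68·(39.6) = -1645.87
Σ gᵢ = 24 + 0.68 = 24.68
Vm = -1645.87 / 24.68 = -66.69 mV

-66.7 mV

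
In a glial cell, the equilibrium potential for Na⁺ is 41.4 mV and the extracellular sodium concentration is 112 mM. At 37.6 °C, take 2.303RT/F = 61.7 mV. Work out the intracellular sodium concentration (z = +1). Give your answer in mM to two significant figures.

24 mM

Nernst: E = (61.7/1) · log₁₀([out]/[in]), so log₁₀([out]/[in]) = 41.4 × 1 / 61.7 = 0.6710.
[out]/[in] = 10^(0.6710) = 4.688.
[in] = 112 / 4.688 = 23.89 mM.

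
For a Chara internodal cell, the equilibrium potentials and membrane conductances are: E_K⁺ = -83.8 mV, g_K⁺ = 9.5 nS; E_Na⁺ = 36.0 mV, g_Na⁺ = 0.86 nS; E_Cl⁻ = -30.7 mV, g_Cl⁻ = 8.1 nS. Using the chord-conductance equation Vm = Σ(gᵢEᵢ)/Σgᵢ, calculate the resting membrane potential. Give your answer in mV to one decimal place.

-54.9 mV

Σ gᵢEᵢ = 9.5·(-83.8) + 0.86·(36.0) + 8.1·(-30.7) = -1013.81
Σ gᵢ = 9.5 + 0.86 + 8.1 = 18.46
Vm = -1013.81 / 18.46 = -54.92 mV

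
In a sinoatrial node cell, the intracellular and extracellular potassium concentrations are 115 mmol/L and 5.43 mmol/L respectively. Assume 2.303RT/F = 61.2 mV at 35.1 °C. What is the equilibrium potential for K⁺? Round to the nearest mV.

E = (61.2/z) · log₁₀([K⁺]_out/[K⁺]_in) with z = +1.
= (61.2/1) · log₁₀(5.43/115) = 61.20 · log₁₀(0.04722)
= 61.20 · (-1.3259) = -81.14 mV

-81 mV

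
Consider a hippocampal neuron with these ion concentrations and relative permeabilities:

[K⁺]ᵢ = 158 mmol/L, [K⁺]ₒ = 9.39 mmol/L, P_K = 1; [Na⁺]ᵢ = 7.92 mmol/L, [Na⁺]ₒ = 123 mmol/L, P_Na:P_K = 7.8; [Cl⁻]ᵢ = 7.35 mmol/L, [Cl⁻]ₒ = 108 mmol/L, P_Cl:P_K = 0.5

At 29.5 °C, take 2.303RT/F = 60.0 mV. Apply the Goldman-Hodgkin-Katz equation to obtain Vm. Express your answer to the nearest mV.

Vm = 60.0 · log₁₀[(Σ P·[cation]ₒ + Σ P·[anion]ᵢ) / (Σ P·[cation]ᵢ + Σ P·[anion]ₒ)]
Numerator = 1×9.39 + 7.8×123 + 0.5×7.35 = 972.5
Denominator = 1×158 + 7.8×7.92 + 0.5×108 = 273.8
Vm = 60.0 · log₁₀(3.552) = 60.0 × (0.5505) = 33.03 mV

33 mV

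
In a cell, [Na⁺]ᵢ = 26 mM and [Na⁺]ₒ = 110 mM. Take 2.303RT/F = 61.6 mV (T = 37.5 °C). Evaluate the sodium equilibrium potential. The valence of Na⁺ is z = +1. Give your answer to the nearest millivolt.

E = (61.6/z) · log₁₀([Na⁺]_out/[Na⁺]_in) with z = +1.
= (61.6/1) · log₁₀(110/26) = 61.60 · log₁₀(4.231)
= 61.60 · (0.6264) = 38.59 mV

39 mV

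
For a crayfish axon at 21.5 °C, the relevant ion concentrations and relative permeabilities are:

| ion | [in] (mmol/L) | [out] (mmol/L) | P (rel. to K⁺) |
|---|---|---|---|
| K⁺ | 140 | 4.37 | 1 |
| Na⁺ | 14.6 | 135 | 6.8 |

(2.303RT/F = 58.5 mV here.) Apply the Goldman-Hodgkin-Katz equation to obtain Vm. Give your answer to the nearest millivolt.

Vm = 58.5 · log₁₀[(Σ P·[cation]ₒ + Σ P·[anion]ᵢ) / (Σ P·[cation]ᵢ + Σ P·[anion]ₒ)]
Numerator = 1×4.37 + 6.8×135 = 922.4
Denominator = 1×140 + 6.8×14.6 = 239.3
Vm = 58.5 · log₁₀(3.8548) = 58.5 × (0.5860) = 34.28 mV

34 mV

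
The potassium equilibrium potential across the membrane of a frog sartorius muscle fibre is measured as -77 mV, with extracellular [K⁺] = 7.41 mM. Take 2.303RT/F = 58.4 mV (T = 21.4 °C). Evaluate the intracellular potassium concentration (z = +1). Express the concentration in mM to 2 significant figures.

Nernst: E = (58.4/1) · log₁₀([out]/[in]), so log₁₀([out]/[in]) = -77.0 × 1 / 58.4 = -1.3185.
[out]/[in] = 10^(-1.3185) = 0.04803.
[in] = 7.41 / 0.04803 = 154.3 mM.

150 mM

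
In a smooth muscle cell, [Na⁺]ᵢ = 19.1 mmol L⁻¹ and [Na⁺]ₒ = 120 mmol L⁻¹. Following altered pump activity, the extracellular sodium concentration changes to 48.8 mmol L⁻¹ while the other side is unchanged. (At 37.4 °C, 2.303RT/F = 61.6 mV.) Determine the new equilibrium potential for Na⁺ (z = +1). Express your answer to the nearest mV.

25 mV

After the shift: [Na⁺]_out = 48.8, [Na⁺]_in = 19.1 mmol L⁻¹.
E_new = (61.6/1)·log₁₀(48.8/19.1) = 61.60 · (0.4074) = 25.10 mV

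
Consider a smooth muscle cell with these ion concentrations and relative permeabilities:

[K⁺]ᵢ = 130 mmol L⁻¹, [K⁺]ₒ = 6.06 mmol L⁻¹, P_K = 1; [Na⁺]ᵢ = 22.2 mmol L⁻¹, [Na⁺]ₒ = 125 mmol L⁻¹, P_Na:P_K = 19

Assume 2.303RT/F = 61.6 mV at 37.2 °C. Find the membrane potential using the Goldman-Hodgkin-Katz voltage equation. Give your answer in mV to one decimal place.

39.1 mV

Vm = 61.6 · log₁₀[(Σ P·[cation]ₒ + Σ P·[anion]ᵢ) / (Σ P·[cation]ᵢ + Σ P·[anion]ₒ)]
Numerator = 1×6.06 + 19×125 = 2381
Denominator = 1×130 + 19×22.2 = 551.8
Vm = 61.6 · log₁₀(4.3151) = 61.6 × (0.6350) = 39.12 mV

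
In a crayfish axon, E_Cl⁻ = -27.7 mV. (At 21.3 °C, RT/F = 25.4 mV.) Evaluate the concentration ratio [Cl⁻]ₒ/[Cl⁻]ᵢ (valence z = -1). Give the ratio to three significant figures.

ln([out]/[in]) = E·z/(25.4) = -27.7 × -1 / 25.4 = 1.0906
[out]/[in] = e^(1.0906) = 2.976

2.98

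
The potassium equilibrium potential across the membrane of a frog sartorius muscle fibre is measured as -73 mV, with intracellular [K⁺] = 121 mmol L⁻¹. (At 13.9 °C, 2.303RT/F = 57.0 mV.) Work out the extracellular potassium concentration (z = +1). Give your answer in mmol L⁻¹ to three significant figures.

6.34 mmol L⁻¹

Nernst: E = (57.0/1) · log₁₀([out]/[in]), so log₁₀([out]/[in]) = -73.0 × 1 / 57.0 = -1.2807.
[out]/[in] = 10^(-1.2807) = 0.0524.
[out] = 0.0524 × 121 = 6.34 mmol L⁻¹.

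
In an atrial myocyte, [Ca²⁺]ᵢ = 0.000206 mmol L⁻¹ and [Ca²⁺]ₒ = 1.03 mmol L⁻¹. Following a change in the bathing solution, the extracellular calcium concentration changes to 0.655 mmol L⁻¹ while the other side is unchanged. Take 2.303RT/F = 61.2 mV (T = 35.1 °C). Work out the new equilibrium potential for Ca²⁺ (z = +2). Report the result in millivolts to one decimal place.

107.2 mV

After the shift: [Ca²⁺]_out = 0.655, [Ca²⁺]_in = 0.000206 mmol L⁻¹.
E_new = (61.2/2)·log₁₀(0.655/0.000206) = 30.60 · (3.5024) = 107.17 mV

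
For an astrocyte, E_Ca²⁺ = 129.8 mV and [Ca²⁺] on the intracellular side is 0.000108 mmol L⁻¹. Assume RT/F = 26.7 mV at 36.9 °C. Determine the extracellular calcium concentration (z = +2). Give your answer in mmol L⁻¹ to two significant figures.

1.8 mmol L⁻¹

Nernst: E = (26.7/2) · ln([out]/[in]), so ln([out]/[in]) = 129.8 × 2 / 26.7 = 9.7228.
[out]/[in] = e^(9.7228) = 1.669e+04.
[out] = 1.669e+04 × 0.000108 = 1.803 mmol L⁻¹.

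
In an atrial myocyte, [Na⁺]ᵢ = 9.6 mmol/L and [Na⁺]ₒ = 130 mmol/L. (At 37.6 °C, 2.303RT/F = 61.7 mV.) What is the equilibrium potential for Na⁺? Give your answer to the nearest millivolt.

E = (61.7/z) · log₁₀([Na⁺]_out/[Na⁺]_in) with z = +1.
= (61.7/1) · log₁₀(130/9.6) = 61.70 · log₁₀(13.54)
= 61.70 · (1.1317) = 69.82 mV

70 mV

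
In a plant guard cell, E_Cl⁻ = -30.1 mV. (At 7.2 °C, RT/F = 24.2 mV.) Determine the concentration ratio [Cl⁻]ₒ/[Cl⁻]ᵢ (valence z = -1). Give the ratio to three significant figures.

ln([out]/[in]) = E·z/(24.2) = -30.1 × -1 / 24.2 = 1.2438
[out]/[in] = e^(1.2438) = 3.469

3.47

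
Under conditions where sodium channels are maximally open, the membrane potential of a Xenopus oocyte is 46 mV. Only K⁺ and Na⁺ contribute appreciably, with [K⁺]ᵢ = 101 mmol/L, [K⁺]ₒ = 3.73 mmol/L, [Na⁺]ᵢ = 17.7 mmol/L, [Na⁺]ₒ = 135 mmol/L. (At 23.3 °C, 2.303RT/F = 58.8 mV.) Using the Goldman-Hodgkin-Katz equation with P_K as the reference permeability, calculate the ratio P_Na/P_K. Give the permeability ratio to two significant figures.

Let α = P_Na/P_K. GHK: Vm = 58.8·log₁₀[(Kₒ + α·Naₒ)/(Kᵢ + α·Naᵢ)].
10^(Vm/58.8) = 10^(46.0/58.8) = 6.0578
So 6.0578·(Kᵢ + α·Naᵢ) = Kₒ + α·Naₒ → α = (6.0578·101.0 − 3.73) / (135.0 − 6.0578·17.7)
α = (611.8 − 3.73) / (135.0 − 107.2) = 608.1/27.78 = 21.89

22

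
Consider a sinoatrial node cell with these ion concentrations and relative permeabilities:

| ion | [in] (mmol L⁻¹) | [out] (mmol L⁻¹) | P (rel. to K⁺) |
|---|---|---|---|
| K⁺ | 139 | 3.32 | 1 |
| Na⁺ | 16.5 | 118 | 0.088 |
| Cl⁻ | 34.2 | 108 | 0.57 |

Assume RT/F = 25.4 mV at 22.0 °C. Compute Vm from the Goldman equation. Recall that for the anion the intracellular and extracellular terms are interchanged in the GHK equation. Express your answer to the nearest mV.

Vm = 25.4 · ln[(Σ P·[cation]ₒ + Σ P·[anion]ᵢ) / (Σ P·[cation]ᵢ + Σ P·[anion]ₒ)]
Numerator = 1×3.32 + 0.088×118 + 0.57×34.2 = 33.2
Denominator = 1×139 + 0.088×16.5 + 0.57×108 = 202
Vm = 25.4 · ln(0.16434) = 25.4 × (-1.8058) = -45.87 mV

-46 mV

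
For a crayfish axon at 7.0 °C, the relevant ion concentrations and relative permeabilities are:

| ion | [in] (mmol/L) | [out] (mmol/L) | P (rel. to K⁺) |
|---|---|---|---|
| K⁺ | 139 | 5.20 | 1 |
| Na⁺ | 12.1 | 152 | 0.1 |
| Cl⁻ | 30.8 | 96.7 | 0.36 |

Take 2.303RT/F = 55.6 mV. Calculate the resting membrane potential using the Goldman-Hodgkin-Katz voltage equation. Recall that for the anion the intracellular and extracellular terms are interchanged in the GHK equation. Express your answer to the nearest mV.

Vm = 55.6 · log₁₀[(Σ P·[cation]ₒ + Σ P·[anion]ᵢ) / (Σ P·[cation]ᵢ + Σ P·[anion]ₒ)]
Numerator = 1×5.20 + 0.1×152 + 0.36×30.8 = 31.49
Denominator = 1×139 + 0.1×12.1 + 0.36×96.7 = 175
Vm = 55.6 · log₁₀(0.17991) = 55.6 × (-0.7449) = -41.42 mV

-41 mV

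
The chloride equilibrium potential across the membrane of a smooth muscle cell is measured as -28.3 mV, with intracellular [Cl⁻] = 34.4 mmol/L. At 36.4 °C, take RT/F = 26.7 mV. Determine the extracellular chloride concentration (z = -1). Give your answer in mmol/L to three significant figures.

99.3 mmol/L

Nernst: E = (26.7/-1) · ln([out]/[in]), so ln([out]/[in]) = -28.3 × -1 / 26.7 = 1.0599.
[out]/[in] = e^(1.0599) = 2.886.
[out] = 2.886 × 34.4 = 99.28 mmol/L.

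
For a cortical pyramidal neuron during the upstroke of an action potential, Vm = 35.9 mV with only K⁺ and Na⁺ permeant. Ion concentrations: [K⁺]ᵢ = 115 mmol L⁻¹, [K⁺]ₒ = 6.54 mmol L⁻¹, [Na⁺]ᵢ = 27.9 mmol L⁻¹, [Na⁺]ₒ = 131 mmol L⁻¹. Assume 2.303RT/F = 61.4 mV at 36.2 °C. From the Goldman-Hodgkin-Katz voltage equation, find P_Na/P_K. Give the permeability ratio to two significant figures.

Let α = P_Na/P_K. GHK: Vm = 61.4·log₁₀[(Kₒ + α·Naₒ)/(Kᵢ + α·Naᵢ)].
10^(Vm/61.4) = 10^(35.9/61.4) = 3.8432
So 3.8432·(Kᵢ + α·Naᵢ) = Kₒ + α·Naₒ → α = (3.8432·115.0 − 6.54) / (131.0 − 3.8432·27.9)
α = (442 − 6.54) / (131.0 − 107.2) = 435.4/23.78 = 18.31

18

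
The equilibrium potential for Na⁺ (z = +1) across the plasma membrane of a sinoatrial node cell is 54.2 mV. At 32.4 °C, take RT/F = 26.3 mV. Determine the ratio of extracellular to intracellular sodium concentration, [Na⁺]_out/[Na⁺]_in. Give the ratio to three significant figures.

7.85

ln([out]/[in]) = E·z/(26.3) = 54.2 × 1 / 26.3 = 2.0608
[out]/[in] = e^(2.0608) = 7.853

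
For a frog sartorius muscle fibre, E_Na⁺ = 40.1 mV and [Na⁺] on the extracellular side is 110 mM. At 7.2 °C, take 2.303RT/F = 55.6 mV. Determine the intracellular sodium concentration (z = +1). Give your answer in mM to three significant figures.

Nernst: E = (55.6/1) · log₁₀([out]/[in]), so log₁₀([out]/[in]) = 40.1 × 1 / 55.6 = 0.7212.
[out]/[in] = 10^(0.7212) = 5.263.
[in] = 110 / 5.263 = 20.9 mM.

20.9 mM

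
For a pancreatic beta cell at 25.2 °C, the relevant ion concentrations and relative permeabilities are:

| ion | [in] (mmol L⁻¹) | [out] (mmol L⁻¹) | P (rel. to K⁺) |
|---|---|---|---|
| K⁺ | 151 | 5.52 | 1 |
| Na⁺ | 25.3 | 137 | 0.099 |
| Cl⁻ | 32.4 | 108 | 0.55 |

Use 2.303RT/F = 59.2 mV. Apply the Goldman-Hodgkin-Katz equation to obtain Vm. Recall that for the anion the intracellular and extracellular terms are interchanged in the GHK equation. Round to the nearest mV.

-45 mV

Vm = 59.2 · log₁₀[(Σ P·[cation]ₒ + Σ P·[anion]ᵢ) / (Σ P·[cation]ᵢ + Σ P·[anion]ₒ)]
Numerator = 1×5.52 + 0.099×137 + 0.55×32.4 = 36.9
Denominator = 1×151 + 0.099×25.3 + 0.55×108 = 212.9
Vm = 59.2 · log₁₀(0.17333) = 59.2 × (-0.7611) = -45.06 mV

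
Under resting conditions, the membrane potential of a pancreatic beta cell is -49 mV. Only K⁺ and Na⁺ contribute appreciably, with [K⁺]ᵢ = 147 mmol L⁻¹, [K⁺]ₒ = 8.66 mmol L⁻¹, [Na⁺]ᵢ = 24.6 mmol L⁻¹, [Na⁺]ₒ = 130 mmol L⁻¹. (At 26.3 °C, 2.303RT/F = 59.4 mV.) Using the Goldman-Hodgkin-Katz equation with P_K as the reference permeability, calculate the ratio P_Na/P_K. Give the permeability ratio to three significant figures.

0.106

Let α = P_Na/P_K. GHK: Vm = 59.4·log₁₀[(Kₒ + α·Naₒ)/(Kᵢ + α·Naᵢ)].
10^(Vm/59.4) = 10^(-49.0/59.4) = 0.14965
So 0.14965·(Kᵢ + α·Naᵢ) = Kₒ + α·Naₒ → α = (0.14965·147.0 − 8.66) / (130.0 − 0.14965·24.6)
α = (22 − 8.66) / (130.0 − 3.681) = 13.34/126.3 = 0.1056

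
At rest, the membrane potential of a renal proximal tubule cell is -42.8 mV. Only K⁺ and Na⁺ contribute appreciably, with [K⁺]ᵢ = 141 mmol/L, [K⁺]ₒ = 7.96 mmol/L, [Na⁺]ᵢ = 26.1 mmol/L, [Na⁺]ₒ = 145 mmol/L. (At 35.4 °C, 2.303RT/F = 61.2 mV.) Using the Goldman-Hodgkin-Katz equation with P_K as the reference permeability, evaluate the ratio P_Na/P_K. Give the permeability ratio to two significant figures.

0.14

Let α = P_Na/P_K. GHK: Vm = 61.2·log₁₀[(Kₒ + α·Naₒ)/(Kᵢ + α·Naᵢ)].
10^(Vm/61.2) = 10^(-42.8/61.2) = 0.19983
So 0.19983·(Kᵢ + α·Naᵢ) = Kₒ + α·Naₒ → α = (0.19983·141.0 − 7.96) / (145.0 − 0.19983·26.1)
α = (28.18 − 7.96) / (145.0 − 5.215) = 20.22/139.8 = 0.1446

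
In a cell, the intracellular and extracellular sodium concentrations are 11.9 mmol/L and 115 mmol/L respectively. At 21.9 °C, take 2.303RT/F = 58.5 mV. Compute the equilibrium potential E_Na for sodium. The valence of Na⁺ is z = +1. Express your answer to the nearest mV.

58 mV

E = (58.5/z) · log₁₀([Na⁺]_out/[Na⁺]_in) with z = +1.
= (58.5/1) · log₁₀(115/11.9) = 58.50 · log₁₀(9.664)
= 58.50 · (0.9852) = 57.63 mV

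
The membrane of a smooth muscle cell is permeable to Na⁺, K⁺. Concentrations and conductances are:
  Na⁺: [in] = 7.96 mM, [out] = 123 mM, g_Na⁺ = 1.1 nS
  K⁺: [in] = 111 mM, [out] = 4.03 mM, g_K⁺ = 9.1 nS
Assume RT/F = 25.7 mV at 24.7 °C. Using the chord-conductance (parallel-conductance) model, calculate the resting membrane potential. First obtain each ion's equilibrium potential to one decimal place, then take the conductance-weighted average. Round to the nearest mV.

E_Na⁺ = (25.7/1)·ln(123/7.96) = 70.4 mV
E_K⁺ = (25.7/1)·ln(4.03/111) = -85.2 mV
Vm = (Σ gᵢEᵢ)/(Σ gᵢ) = (1.1·70.4 + 9.1·-85.2) / (1.1 + 9.1)
= -697.88 / 10.2 = -68.42 mV

-68 mV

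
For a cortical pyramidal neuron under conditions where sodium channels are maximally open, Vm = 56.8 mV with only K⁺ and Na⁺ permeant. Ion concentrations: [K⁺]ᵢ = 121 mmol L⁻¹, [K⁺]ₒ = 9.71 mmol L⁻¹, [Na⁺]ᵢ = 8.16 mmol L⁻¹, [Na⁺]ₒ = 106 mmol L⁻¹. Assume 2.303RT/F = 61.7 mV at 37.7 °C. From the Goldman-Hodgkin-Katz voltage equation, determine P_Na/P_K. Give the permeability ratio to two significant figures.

26

Let α = P_Na/P_K. GHK: Vm = 61.7·log₁₀[(Kₒ + α·Naₒ)/(Kᵢ + α·Naᵢ)].
10^(Vm/61.7) = 10^(56.8/61.7) = 8.3288
So 8.3288·(Kᵢ + α·Naᵢ) = Kₒ + α·Naₒ → α = (8.3288·121.0 − 9.71) / (106.0 − 8.3288·8.16)
α = (1008 − 9.71) / (106.0 − 67.96) = 998.1/38.04 = 26.24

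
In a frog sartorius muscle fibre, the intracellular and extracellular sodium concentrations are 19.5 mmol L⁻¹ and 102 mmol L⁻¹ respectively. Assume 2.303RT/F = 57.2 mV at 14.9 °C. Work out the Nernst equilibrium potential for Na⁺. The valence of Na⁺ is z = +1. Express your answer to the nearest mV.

41 mV

E = (57.2/z) · log₁₀([Na⁺]_out/[Na⁺]_in) with z = +1.
= (57.2/1) · log₁₀(102/19.5) = 57.20 · log₁₀(5.231)
= 57.20 · (0.7186) = 41.10 mV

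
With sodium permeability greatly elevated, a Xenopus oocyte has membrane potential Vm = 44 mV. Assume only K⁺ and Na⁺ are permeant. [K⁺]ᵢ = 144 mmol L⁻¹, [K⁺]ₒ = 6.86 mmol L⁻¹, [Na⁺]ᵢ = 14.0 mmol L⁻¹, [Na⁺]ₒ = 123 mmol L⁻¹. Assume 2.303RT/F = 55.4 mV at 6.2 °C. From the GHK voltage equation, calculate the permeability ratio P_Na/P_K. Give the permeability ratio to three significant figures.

24.8

Let α = P_Na/P_K. GHK: Vm = 55.4·log₁₀[(Kₒ + α·Naₒ)/(Kᵢ + α·Naᵢ)].
10^(Vm/55.4) = 10^(44.0/55.4) = 6.2262
So 6.2262·(Kᵢ + α·Naᵢ) = Kₒ + α·Naₒ → α = (6.2262·144.0 − 6.86) / (123.0 − 6.2262·14.0)
α = (896.6 − 6.86) / (123.0 − 87.17) = 889.7/35.83 = 24.83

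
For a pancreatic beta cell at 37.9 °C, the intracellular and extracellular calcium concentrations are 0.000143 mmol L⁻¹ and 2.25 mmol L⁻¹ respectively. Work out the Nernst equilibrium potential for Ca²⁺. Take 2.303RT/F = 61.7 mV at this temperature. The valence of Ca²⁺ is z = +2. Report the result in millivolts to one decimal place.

129.5 mV

E = (61.7/z) · log₁₀([Ca²⁺]_out/[Ca²⁺]_in) with z = +2.
= (61.7/2) · log₁₀(2.25/0.000143) = 30.85 · log₁₀(1.573e+04)
= 30.85 · (4.1968) = 129.47 mV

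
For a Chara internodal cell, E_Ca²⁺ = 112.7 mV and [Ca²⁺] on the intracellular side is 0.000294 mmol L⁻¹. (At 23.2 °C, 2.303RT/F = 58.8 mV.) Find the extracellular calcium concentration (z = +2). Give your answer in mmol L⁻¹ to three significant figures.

Nernst: E = (58.8/2) · log₁₀([out]/[in]), so log₁₀([out]/[in]) = 112.7 × 2 / 58.8 = 3.8333.
[out]/[in] = 10^(3.8333) = 6813.
[out] = 6813 × 0.000294 = 2.003 mmol L⁻¹.

2.00 mmol L⁻¹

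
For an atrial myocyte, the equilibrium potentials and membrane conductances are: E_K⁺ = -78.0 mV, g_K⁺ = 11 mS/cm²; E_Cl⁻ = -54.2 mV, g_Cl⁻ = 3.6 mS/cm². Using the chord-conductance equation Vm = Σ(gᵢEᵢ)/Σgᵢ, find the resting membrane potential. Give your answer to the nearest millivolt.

-72 mV

Σ gᵢEᵢ = 11·(-78.0) + 3.6·(-54.2) = -1053.12
Σ gᵢ = 11 + 3.6 = 14.6
Vm = -1053.12 / 14.6 = -72.13 mV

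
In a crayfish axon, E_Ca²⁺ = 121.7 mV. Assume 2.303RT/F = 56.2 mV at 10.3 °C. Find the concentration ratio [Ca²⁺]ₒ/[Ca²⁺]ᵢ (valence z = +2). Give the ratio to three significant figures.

log₁₀([out]/[in]) = E·z/(56.2) = 121.7 × 2 / 56.2 = 4.3310
[out]/[in] = 10^(4.3310) = 2.143e+04

21400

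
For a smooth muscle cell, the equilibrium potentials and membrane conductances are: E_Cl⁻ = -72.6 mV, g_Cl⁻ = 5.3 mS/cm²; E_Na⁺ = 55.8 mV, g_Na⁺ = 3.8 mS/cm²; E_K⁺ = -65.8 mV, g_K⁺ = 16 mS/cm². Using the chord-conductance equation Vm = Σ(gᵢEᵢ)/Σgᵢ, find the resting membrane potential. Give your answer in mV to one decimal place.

Σ gᵢEᵢ = 5.3·(-72.6) + 3.8·(55.8) + 16·(-65.8) = -1225.54
Σ gᵢ = 5.3 + 3.8 + 16 = 25.1
Vm = -1225.54 / 25.1 = -48.83 mV

-48.8 mV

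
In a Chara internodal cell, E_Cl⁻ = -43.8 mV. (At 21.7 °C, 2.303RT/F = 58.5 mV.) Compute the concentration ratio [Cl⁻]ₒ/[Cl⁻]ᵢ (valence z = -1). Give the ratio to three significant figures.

5.61

log₁₀([out]/[in]) = E·z/(58.5) = -43.8 × -1 / 58.5 = 0.7487
[out]/[in] = 10^(0.7487) = 5.607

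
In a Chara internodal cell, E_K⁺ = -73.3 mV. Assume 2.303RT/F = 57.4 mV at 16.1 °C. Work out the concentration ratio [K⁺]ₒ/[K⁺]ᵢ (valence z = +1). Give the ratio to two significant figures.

0.053

log₁₀([out]/[in]) = E·z/(57.4) = -73.3 × 1 / 57.4 = -1.2770
[out]/[in] = 10^(-1.2770) = 0.05284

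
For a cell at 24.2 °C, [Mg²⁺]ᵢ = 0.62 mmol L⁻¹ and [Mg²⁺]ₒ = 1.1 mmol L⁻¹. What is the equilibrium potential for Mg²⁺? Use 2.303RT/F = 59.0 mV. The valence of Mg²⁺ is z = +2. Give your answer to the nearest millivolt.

7 mV

E = (59.0/z) · log₁₀([Mg²⁺]_out/[Mg²⁺]_in) with z = +2.
= (59.0/2) · log₁₀(1.1/0.62) = 29.50 · log₁₀(1.774)
= 29.50 · (0.2490) = 7.35 mV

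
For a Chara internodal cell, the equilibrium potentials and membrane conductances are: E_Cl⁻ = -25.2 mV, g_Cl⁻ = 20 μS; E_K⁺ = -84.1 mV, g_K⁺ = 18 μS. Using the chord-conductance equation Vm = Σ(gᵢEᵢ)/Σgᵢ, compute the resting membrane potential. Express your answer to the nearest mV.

Σ gᵢEᵢ = 20·(-25.2) + 18·(-84.1) = -2017.80
Σ gᵢ = 20 + 18 = 38
Vm = -2017.80 / 38 = -53.10 mV

-53 mV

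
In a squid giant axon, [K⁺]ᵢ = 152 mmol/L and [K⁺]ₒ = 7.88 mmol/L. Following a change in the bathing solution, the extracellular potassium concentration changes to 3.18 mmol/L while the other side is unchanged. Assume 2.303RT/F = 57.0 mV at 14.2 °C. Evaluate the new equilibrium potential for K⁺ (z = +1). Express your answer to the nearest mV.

-96 mV

After the shift: [K⁺]_out = 3.18, [K⁺]_in = 152 mmol/L.
E_new = (57.0/1)·log₁₀(3.18/152) = 57.00 · (-1.6794) = -95.73 mV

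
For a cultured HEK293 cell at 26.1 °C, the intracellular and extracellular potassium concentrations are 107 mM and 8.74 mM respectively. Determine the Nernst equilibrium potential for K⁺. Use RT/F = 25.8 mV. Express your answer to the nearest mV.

-65 mV

E = (25.8/z) · ln([K⁺]_out/[K⁺]_in) with z = +1.
= (25.8/1) · ln(8.74/107) = 25.80 · ln(0.08168)
= 25.80 · (-2.5049) = -64.63 mV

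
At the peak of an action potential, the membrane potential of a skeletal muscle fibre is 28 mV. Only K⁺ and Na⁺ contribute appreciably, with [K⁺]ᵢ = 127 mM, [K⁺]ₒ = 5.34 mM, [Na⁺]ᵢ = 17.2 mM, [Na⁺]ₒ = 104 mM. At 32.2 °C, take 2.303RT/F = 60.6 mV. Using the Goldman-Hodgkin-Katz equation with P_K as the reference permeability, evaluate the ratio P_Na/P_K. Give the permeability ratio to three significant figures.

6.70

Let α = P_Na/P_K. GHK: Vm = 60.6·log₁₀[(Kₒ + α·Naₒ)/(Kᵢ + α·Naᵢ)].
10^(Vm/60.6) = 10^(28.0/60.6) = 2.8977
So 2.8977·(Kᵢ + α·Naᵢ) = Kₒ + α·Naₒ → α = (2.8977·127.0 − 5.34) / (104.0 − 2.8977·17.2)
α = (368 − 5.34) / (104.0 − 49.84) = 362.7/54.16 = 6.696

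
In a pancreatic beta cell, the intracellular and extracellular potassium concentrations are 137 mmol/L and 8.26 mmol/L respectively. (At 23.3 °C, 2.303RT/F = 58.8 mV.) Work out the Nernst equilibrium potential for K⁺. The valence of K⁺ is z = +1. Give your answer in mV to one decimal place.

-71.7 mV

E = (58.8/z) · log₁₀([K⁺]_out/[K⁺]_in) with z = +1.
= (58.8/1) · log₁₀(8.26/137) = 58.80 · log₁₀(0.06029)
= 58.80 · (-1.2197) = -71.72 mV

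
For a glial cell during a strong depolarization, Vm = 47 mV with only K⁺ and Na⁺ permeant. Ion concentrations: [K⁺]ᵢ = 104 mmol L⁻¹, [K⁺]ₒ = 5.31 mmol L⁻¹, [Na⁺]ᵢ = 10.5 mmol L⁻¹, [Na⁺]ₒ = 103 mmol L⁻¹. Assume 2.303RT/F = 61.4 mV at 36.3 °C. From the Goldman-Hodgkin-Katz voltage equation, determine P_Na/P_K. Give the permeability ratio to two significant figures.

Let α = P_Na/P_K. GHK: Vm = 61.4·log₁₀[(Kₒ + α·Naₒ)/(Kᵢ + α·Naᵢ)].
10^(Vm/61.4) = 10^(47.0/61.4) = 5.8274
So 5.8274·(Kᵢ + α·Naᵢ) = Kₒ + α·Naₒ → α = (5.8274·104.0 − 5.31) / (103.0 − 5.8274·10.5)
α = (606 − 5.31) / (103.0 − 61.19) = 600.7/41.81 = 14.37

14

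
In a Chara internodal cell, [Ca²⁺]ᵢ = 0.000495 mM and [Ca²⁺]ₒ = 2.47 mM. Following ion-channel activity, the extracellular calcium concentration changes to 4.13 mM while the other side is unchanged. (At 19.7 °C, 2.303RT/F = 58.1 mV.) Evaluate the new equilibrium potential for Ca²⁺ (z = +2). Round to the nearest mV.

114 mV

After the shift: [Ca²⁺]_out = 4.13, [Ca²⁺]_in = 0.000495 mM.
E_new = (58.1/2)·log₁₀(4.13/0.000495) = 29.05 · (3.9213) = 113.92 mV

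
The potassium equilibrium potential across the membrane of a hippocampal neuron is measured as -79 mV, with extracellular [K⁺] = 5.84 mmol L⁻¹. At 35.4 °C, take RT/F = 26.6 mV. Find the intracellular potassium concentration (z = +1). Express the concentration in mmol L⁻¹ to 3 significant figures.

114 mmol L⁻¹

Nernst: E = (26.6/1) · ln([out]/[in]), so ln([out]/[in]) = -79.0 × 1 / 26.6 = -2.9699.
[out]/[in] = e^(-2.9699) = 0.05131.
[in] = 5.84 / 0.05131 = 113.8 mmol L⁻¹.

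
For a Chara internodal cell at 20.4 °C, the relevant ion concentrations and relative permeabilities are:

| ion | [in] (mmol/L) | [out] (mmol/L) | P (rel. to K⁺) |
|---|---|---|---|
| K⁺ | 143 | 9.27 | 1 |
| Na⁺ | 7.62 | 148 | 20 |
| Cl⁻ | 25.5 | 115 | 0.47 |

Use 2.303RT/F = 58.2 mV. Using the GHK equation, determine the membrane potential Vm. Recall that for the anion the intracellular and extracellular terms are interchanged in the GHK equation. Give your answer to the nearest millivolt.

54 mV

Vm = 58.2 · log₁₀[(Σ P·[cation]ₒ + Σ P·[anion]ᵢ) / (Σ P·[cation]ᵢ + Σ P·[anion]ₒ)]
Numerator = 1×9.27 + 20×148 + 0.47×25.5 = 2981
Denominator = 1×143 + 20×7.62 + 0.47×115 = 349.4
Vm = 58.2 · log₁₀(8.5313) = 58.2 × (0.9310) = 54.19 mV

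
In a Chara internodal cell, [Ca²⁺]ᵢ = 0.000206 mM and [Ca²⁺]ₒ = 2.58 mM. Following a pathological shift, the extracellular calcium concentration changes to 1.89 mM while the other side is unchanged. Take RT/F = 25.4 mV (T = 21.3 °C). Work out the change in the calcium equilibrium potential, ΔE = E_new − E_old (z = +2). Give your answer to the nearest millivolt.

-4 mV

E_old = (25.4/2)·ln(2.58/0.000206) = 119.83 mV
E_new = (25.4/2)·ln(1.89/0.000206) = 115.88 mV
ΔE = 115.88 − (119.83) = -3.95 mV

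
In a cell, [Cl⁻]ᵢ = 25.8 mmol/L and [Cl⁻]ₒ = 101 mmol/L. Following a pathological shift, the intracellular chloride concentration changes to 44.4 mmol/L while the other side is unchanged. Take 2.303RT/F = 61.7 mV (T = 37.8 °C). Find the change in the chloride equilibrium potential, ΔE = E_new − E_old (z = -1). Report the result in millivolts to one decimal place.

14.5 mV

E_old = (61.7/-1)·log₁₀(101/25.8) = -36.57 mV
E_new = (61.7/-1)·log₁₀(101/44.4) = -22.02 mV
ΔE = -22.02 − (-36.57) = 14.55 mV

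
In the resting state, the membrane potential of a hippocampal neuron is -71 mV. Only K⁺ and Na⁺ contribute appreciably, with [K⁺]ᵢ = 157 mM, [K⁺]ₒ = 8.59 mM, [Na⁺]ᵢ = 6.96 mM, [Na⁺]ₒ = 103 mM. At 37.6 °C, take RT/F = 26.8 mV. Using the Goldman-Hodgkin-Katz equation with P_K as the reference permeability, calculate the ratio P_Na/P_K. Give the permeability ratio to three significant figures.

Let α = P_Na/P_K. GHK: Vm = 26.8·ln[(Kₒ + α·Naₒ)/(Kᵢ + α·Naᵢ)].
e^(Vm/26.8) = e^(-71.0/26.8) = 0.070704
So 0.070704·(Kᵢ + α·Naᵢ) = Kₒ + α·Naₒ → α = (0.070704·157.0 − 8.59) / (103.0 − 0.070704·6.96)
α = (11.1 − 8.59) / (103.0 − 0.4921) = 2.511/102.5 = 0.02449

0.0245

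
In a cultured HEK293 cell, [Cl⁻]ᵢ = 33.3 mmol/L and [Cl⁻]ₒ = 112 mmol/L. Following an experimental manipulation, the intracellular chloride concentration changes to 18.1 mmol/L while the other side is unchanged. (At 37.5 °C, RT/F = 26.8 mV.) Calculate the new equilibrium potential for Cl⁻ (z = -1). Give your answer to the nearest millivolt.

After the shift: [Cl⁻]_out = 112, [Cl⁻]_in = 18.1 mmol/L.
E_new = (26.8/-1)·ln(112/18.1) = -26.80 · (1.8226) = -48.85 mV

-49 mV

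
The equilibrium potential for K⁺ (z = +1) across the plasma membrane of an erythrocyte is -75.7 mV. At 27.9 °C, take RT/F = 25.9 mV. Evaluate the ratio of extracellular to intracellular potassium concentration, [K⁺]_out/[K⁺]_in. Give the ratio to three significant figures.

0.0538

ln([out]/[in]) = E·z/(25.9) = -75.7 × 1 / 25.9 = -2.9228
[out]/[in] = e^(-2.9228) = 0.05378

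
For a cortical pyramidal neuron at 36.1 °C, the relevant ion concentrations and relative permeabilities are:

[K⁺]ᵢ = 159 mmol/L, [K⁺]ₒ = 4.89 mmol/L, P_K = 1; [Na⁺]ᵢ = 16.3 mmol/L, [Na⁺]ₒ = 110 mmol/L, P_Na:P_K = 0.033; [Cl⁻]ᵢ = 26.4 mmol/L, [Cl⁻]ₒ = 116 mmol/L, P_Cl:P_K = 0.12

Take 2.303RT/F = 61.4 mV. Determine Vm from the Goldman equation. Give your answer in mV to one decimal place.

-71.9 mV

Vm = 61.4 · log₁₀[(Σ P·[cation]ₒ + Σ P·[anion]ᵢ) / (Σ P·[cation]ᵢ + Σ P·[anion]ₒ)]
Numerator = 1×4.89 + 0.033×110 + 0.12×26.4 = 11.69
Denominator = 1×159 + 0.033×16.3 + 0.12×116 = 173.5
Vm = 61.4 · log₁₀(0.067382) = 61.4 × (-1.1715) = -71.93 mV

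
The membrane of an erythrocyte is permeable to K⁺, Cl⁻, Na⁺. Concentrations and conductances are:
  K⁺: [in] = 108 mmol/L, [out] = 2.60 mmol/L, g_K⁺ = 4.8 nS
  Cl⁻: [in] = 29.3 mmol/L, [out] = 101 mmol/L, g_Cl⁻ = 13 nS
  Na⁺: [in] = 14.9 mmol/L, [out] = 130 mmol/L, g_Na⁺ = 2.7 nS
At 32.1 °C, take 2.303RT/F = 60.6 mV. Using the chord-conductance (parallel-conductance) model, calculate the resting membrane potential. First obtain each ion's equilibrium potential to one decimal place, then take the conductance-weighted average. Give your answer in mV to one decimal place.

E_K⁺ = (60.6/1)·log₁₀(2.60/108) = -98.1 mV
E_Cl⁻ = (60.6/-1)·log₁₀(101/29.3) = -32.6 mV
E_Na⁺ = (60.6/1)·log₁₀(130/14.9) = 57.0 mV
Vm = (Σ gᵢEᵢ)/(Σ gᵢ) = (4.8·-98.1 + 13·-32.6 + 2.7·57.0) / (4.8 + 13 + 2.7)
= -740.78 / 20.5 = -36.14 mV

-36.1 mV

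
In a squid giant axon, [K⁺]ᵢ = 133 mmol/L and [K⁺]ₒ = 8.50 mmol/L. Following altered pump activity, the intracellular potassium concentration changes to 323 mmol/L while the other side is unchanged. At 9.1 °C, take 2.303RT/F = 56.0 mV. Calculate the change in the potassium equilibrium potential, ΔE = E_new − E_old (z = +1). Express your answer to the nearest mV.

E_old = (56.0/1)·log₁₀(8.50/133) = -66.89 mV
E_new = (56.0/1)·log₁₀(8.50/323) = -88.47 mV
ΔE = -88.47 − (-66.89) = -21.58 mV

-22 mV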